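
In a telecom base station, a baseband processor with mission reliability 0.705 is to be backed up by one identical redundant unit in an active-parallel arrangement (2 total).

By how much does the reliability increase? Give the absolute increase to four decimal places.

0.2080

R_before = 0.705
R_after = 1 − (1 − 0.705)^2 = 0.9130
ΔR = 0.9130 − 0.705 = 0.2080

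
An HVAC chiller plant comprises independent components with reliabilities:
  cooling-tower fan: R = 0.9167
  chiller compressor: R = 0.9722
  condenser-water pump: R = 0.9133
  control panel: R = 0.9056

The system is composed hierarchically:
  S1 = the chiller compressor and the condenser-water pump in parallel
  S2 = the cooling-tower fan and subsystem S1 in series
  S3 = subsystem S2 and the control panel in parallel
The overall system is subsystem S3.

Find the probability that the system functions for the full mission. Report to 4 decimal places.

0.9919

Parallel (chiller compressor and condenser-water pump): 1 − (1 − 0.972200)(1 − 0.913300) = 0.997590
Series (cooling-tower fan and [0.997590]): 0.916700 × 0.997590 = 0.914491
Parallel ([0.914491] and control panel): 1 − (1 − 0.914491)(1 − 0.905600) = 0.9919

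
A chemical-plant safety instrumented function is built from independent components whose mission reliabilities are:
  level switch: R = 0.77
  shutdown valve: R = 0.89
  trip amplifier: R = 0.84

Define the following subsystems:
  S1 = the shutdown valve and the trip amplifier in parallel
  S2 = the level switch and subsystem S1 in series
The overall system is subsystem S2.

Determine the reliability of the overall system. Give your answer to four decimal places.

Parallel (shutdown valve and trip amplifier): 1 − (1 − 0.890000)(1 − 0.840000) = 0.982400
Series (level switch and [0.982400]): 0.770000 × 0.982400 = 0.7564

0.7564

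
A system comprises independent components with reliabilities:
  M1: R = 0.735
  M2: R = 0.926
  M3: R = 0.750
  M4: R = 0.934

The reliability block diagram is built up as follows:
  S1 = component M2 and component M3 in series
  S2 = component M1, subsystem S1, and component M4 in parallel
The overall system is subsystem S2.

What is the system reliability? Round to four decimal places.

0.9947

Series (M2 and M3): 0.926000 × 0.750000 = 0.694500
Parallel (M1, [0.694500], and M4): 1 − (1 − 0.735000)(1 − 0.694500)(1 − 0.934000) = 0.9947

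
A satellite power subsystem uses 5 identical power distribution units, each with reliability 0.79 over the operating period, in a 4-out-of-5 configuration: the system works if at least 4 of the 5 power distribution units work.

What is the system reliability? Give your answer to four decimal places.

0.7167

R = Σ_{i=4}^{5} C(5,i) p^i (1−p)^{5−i} with p = 0.79
C(5,4)·0.79^4·0.21^1 = 0.408976
C(5,5)·0.79^5·0.21^0 = 0.307706
Sum = 0.7167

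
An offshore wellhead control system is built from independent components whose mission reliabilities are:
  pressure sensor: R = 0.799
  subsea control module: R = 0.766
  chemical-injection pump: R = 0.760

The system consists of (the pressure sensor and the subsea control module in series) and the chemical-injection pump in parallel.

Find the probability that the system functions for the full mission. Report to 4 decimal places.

Series (pressure sensor and subsea control module): 0.799000 × 0.766000 = 0.612034
Parallel ([0.612034] and chemical-injection pump): 1 − (1 − 0.612034)(1 − 0.760000) = 0.9069

0.9069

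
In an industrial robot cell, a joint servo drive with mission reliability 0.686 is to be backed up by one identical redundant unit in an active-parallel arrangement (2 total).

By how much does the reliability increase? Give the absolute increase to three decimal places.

R_before = 0.686
R_after = 1 − (1 − 0.686)^2 = 0.901
ΔR = 0.901 − 0.686 = 0.215

0.215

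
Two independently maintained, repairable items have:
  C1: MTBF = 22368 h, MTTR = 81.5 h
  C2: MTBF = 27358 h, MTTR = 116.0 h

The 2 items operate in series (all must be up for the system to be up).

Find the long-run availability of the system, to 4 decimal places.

A(C1) = MTBF/(MTBF+MTTR) = 22368/(22368+81.5) = 0.996370
A(C2) = MTBF/(MTBF+MTTR) = 27358/(27358+116.0) = 0.995778
Series availability: 0.996370 × 0.995778 = 0.9922

0.9922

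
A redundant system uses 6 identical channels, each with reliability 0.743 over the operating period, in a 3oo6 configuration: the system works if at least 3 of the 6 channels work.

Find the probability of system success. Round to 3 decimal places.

R = Σ_{i=3}^{6} C(6,i) p^i (1−p)^{6−i} with p = 0.743
C(6,3)·0.743^3·0.257^3 = 0.13925
C(6,4)·0.743^4·0.257^2 = 0.30193
C(6,5)·0.743^5·0.257^1 = 0.34916
C(6,6)·0.743^6·0.257^0 = 0.16824
Sum = 0.959

0.959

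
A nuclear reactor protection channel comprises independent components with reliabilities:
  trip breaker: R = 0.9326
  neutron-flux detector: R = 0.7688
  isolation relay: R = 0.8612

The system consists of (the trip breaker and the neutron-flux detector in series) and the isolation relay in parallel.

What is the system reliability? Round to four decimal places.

0.9607

Series (trip breaker and neutron-flux detector): 0.932600 × 0.768800 = 0.716983
Parallel ([0.716983] and isolation relay): 1 − (1 − 0.716983)(1 − 0.861200) = 0.9607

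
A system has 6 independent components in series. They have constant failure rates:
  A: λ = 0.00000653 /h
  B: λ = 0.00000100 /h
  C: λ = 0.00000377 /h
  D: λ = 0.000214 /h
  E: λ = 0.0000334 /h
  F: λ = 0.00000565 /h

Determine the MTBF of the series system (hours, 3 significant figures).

Series of exponential components: λ_sys = Σ λ_i
λ_sys = 0.00000653 + 0.00000100 + 0.00000377 + 0.000214 + 0.0000334 + 0.00000565 = 2.6435e-04 /h
MTBF = 1 / λ_sys = 3780 h

3780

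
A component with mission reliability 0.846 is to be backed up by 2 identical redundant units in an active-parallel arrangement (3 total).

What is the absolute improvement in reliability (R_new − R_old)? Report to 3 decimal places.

0.150

R_before = 0.846
R_after = 1 − (1 − 0.846)^3 = 0.996
ΔR = 0.996 − 0.846 = 0.150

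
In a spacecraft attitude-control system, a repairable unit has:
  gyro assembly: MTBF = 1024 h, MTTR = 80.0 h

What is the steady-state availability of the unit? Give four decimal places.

A(gyro assembly) = MTBF/(MTBF+MTTR) = 1024/(1024+80.0) = 0.9275

0.9275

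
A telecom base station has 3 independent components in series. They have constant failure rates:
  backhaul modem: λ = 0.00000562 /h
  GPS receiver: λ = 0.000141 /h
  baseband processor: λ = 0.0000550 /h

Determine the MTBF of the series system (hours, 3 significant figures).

4960

Series of exponential components: λ_sys = Σ λ_i
λ_sys = 0.00000562 + 0.000141 + 0.0000550 = 2.0162e-04 /h
MTBF = 1 / λ_sys = 4960 h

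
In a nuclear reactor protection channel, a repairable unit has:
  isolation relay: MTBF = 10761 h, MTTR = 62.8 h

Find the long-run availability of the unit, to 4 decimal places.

A(isolation relay) = MTBF/(MTBF+MTTR) = 10761/(10761+62.8) = 0.9942

0.9942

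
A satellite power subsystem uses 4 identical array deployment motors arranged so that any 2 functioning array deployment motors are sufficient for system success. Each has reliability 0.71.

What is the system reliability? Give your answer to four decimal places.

R = Σ_{i=2}^{4} C(4,i) p^i (1−p)^{4−i} with p = 0.71
C(4,2)·0.71^2·0.29^2 = 0.254369
C(4,3)·0.71^3·0.29^1 = 0.415177
C(4,4)·0.71^4·0.29^0 = 0.254117
Sum = 0.9237

0.9237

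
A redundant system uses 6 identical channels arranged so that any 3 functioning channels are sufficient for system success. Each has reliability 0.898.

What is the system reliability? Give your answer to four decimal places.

R = Σ_{i=3}^{6} C(6,i) p^i (1−p)^{6−i} with p = 0.898
C(6,3)·0.898^3·0.102^3 = 0.015369
C(6,4)·0.898^4·0.102^2 = 0.101484
C(6,5)·0.898^5·0.102^1 = 0.357382
C(6,6)·0.898^6·0.102^0 = 0.524394
Sum = 0.9986

0.9986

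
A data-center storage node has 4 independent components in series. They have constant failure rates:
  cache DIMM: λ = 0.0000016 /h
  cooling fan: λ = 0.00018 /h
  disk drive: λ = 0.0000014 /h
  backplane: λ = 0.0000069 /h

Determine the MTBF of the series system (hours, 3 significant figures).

Series of exponential components: λ_sys = Σ λ_i
λ_sys = 0.0000016 + 0.00018 + 0.0000014 + 0.0000069 = 1.8990e-04 /h
MTBF = 1 / λ_sys = 5270 h

5270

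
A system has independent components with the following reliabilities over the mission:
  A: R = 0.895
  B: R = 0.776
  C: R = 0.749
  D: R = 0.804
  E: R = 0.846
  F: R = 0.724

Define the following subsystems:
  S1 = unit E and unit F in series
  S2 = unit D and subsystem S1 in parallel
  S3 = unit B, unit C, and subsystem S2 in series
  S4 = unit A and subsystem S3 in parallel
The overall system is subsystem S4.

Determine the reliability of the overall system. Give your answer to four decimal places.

Series (E and F): 0.846000 × 0.724000 = 0.612504
Parallel (D and [0.612504]): 1 − (1 − 0.804000)(1 − 0.612504) = 0.924051
Series (B, C, and [0.924051]): 0.776000 × 0.749000 × 0.924051 = 0.537081
Parallel (A and [0.537081]): 1 − (1 − 0.895000)(1 − 0.537081) = 0.9514

0.9514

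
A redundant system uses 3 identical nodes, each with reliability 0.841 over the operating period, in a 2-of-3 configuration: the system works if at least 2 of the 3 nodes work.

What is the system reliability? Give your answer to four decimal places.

R = Σ_{i=2}^{3} C(3,i) p^i (1−p)^{3−i} with p = 0.841
C(3,2)·0.841^2·0.159^1 = 0.337373
C(3,3)·0.841^3·0.159^0 = 0.594823
Sum = 0.9322

0.9322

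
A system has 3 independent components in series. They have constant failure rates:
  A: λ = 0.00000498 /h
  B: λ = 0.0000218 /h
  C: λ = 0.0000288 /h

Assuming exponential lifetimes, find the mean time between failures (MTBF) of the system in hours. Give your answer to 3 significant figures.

Series of exponential components: λ_sys = Σ λ_i
λ_sys = 0.00000498 + 0.0000218 + 0.0000288 = 5.5580e-05 /h
MTBF = 1 / λ_sys = 18000 h

18000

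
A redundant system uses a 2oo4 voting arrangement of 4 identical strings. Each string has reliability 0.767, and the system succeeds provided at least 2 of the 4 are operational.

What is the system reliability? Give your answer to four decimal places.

0.9582

R = Σ_{i=2}^{4} C(4,i) p^i (1−p)^{4−i} with p = 0.767
C(4,2)·0.767^2·0.233^2 = 0.191626
C(4,3)·0.767^3·0.233^1 = 0.420535
C(4,4)·0.767^4·0.233^0 = 0.346084
Sum = 0.9582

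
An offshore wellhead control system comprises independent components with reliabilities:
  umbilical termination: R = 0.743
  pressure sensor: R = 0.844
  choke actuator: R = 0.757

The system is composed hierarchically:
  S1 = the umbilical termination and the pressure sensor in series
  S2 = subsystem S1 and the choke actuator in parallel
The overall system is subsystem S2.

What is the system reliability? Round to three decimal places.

Series (umbilical termination and pressure sensor): 0.74300 × 0.84400 = 0.62709
Parallel ([0.62709] and choke actuator): 1 − (1 − 0.62709)(1 − 0.75700) = 0.909

0.909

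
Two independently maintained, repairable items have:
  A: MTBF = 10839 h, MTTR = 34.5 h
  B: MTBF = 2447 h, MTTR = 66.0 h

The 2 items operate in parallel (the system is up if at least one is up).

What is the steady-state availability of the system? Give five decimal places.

0.99992

A(A) = MTBF/(MTBF+MTTR) = 10839/(10839+34.5) = 0.996827
A(B) = MTBF/(MTBF+MTTR) = 2447/(2447+66.0) = 0.973737
Parallel availability: 1 − (1 − 0.996827)(1 − 0.973737) = 0.99992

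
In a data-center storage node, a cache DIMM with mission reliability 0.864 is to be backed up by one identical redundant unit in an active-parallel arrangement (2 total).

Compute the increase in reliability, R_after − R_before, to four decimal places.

0.1175

R_before = 0.864
R_after = 1 − (1 − 0.864)^2 = 0.9815
ΔR = 0.9815 − 0.864 = 0.1175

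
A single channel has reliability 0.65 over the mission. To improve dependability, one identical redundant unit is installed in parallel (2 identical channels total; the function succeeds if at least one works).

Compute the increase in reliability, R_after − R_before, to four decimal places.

0.2275

R_before = 0.65
R_after = 1 − (1 − 0.65)^2 = 0.8775
ΔR = 0.8775 − 0.65 = 0.2275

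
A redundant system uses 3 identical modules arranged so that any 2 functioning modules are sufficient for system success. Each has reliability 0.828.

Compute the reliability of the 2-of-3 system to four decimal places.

R = Σ_{i=2}^{3} C(3,i) p^i (1−p)^{3−i} with p = 0.828
C(3,2)·0.828^2·0.172^1 = 0.353761
C(3,3)·0.828^3·0.172^0 = 0.567664
Sum = 0.9214

0.9214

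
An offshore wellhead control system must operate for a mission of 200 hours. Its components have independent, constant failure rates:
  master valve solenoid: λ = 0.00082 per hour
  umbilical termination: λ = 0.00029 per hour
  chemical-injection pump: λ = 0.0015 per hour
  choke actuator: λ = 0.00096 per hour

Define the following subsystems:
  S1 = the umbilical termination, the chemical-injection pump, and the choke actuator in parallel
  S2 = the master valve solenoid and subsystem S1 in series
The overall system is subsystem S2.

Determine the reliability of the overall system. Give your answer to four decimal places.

0.8466

R(master valve solenoid) = exp(−0.00082 × 200) = 0.848742
R(umbilical termination) = exp(−0.00029 × 200) = 0.943650
R(chemical-injection pump) = exp(−0.0015 × 200) = 0.740818
R(choke actuator) = exp(−0.00096 × 200) = 0.825307
Parallel (umbilical termination, chemical-injection pump, and choke actuator): 1 − (1 − 0.943650)(1 − 0.740818)(1 − 0.825307) = 0.997449
Series (master valve solenoid and [0.997449]): 0.848742 × 0.997449 = 0.8466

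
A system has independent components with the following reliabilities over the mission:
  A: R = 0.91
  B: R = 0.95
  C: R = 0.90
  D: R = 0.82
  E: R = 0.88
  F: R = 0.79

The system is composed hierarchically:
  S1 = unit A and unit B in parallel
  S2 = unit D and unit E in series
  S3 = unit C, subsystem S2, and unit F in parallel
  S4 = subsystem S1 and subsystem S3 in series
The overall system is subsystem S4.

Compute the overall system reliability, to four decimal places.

Parallel (A and B): 1 − (1 − 0.910000)(1 − 0.950000) = 0.995500
Series (D and E): 0.820000 × 0.880000 = 0.721600
Parallel (C, [0.721600], and F): 1 − (1 − 0.900000)(1 − 0.721600)(1 − 0.790000) = 0.994154
Series ([0.995500] and [0.994154]): 0.995500 × 0.994154 = 0.9897

0.9897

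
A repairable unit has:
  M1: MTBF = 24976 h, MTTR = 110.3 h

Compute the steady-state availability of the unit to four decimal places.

A(M1) = MTBF/(MTBF+MTTR) = 24976/(24976+110.3) = 0.9956

0.9956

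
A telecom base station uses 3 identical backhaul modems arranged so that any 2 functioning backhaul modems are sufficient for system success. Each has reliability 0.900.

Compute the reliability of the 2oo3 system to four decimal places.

0.9720

R = Σ_{i=2}^{3} C(3,i) p^i (1−p)^{3−i} with p = 0.900
C(3,2)·0.900^2·0.100^1 = 0.243000
C(3,3)·0.900^3·0.100^0 = 0.729000
Sum = 0.9720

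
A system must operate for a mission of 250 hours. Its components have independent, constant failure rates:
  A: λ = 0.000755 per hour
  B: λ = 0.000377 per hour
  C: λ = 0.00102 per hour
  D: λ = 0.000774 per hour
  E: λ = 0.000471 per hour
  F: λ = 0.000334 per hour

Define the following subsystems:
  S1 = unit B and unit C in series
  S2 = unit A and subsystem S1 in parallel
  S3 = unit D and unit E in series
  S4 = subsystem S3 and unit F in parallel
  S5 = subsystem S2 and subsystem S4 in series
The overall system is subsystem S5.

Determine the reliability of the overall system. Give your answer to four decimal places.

0.9290

R(A) = exp(−0.000755 × 250) = 0.827993
R(B) = exp(−0.000377 × 250) = 0.910055
R(C) = exp(−0.00102 × 250) = 0.774916
R(D) = exp(−0.000774 × 250) = 0.824070
R(E) = exp(−0.000471 × 250) = 0.888918
R(F) = exp(−0.000334 × 250) = 0.919891
Series (B and C): 0.910055 × 0.774916 = 0.705216
Parallel (A and [0.705216]): 1 − (1 − 0.827993)(1 − 0.705216) = 0.949295
Series (D and E): 0.824070 × 0.888918 = 0.732531
Parallel ([0.732531] and F): 1 − (1 − 0.732531)(1 − 0.919891) = 0.978573
Series ([0.949295] and [0.978573]): 0.949295 × 0.978573 = 0.9290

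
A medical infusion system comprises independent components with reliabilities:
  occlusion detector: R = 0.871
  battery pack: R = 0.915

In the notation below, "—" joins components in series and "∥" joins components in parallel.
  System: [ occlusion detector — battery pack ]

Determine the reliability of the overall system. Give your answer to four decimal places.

Series (occlusion detector and battery pack): 0.871000 × 0.915000 = 0.7970

0.7970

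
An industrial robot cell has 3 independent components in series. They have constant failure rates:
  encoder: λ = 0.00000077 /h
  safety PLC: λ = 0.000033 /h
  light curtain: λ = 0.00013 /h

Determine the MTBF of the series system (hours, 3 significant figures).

Series of exponential components: λ_sys = Σ λ_i
λ_sys = 0.00000077 + 0.000033 + 0.00013 = 1.6377e-04 /h
MTBF = 1 / λ_sys = 6110 h

6110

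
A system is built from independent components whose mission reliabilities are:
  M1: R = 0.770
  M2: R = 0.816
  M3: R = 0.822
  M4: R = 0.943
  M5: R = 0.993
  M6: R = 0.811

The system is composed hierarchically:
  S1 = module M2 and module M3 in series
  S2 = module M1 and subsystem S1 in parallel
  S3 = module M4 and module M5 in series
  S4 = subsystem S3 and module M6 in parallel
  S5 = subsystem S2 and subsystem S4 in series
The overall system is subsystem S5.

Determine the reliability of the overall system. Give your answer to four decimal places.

Series (M2 and M3): 0.816000 × 0.822000 = 0.670752
Parallel (M1 and [0.670752]): 1 − (1 − 0.770000)(1 − 0.670752) = 0.924273
Series (M4 and M5): 0.943000 × 0.993000 = 0.936399
Parallel ([0.936399] and M6): 1 − (1 − 0.936399)(1 − 0.811000) = 0.987979
Series ([0.924273] and [0.987979]): 0.924273 × 0.987979 = 0.9132

0.9132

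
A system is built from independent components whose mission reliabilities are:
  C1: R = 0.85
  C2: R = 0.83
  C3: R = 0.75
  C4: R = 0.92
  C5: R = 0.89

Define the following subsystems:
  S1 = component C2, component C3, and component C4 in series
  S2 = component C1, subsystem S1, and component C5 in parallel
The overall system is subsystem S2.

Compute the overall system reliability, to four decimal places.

Series (C2, C3, and C4): 0.830000 × 0.750000 × 0.920000 = 0.572700
Parallel (C1, [0.572700], and C5): 1 − (1 − 0.850000)(1 − 0.572700)(1 − 0.890000) = 0.9929

0.9929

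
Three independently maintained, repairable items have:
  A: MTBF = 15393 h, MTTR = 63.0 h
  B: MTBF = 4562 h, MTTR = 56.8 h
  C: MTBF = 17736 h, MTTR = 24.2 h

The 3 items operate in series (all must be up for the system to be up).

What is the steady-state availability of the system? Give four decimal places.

0.9823

A(A) = MTBF/(MTBF+MTTR) = 15393/(15393+63.0) = 0.995924
A(B) = MTBF/(MTBF+MTTR) = 4562/(4562+56.8) = 0.987702
A(C) = MTBF/(MTBF+MTTR) = 17736/(17736+24.2) = 0.998637
Series availability: 0.995924 × 0.987702 × 0.998637 = 0.9823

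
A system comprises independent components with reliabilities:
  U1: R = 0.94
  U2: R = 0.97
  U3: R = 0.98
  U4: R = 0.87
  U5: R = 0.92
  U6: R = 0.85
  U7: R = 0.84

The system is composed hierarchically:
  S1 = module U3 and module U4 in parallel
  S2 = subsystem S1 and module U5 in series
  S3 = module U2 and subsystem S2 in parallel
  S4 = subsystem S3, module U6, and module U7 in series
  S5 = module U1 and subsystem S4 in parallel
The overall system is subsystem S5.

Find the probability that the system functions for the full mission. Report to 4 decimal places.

0.9827

Parallel (U3 and U4): 1 − (1 − 0.980000)(1 − 0.870000) = 0.997400
Series ([0.997400] and U5): 0.997400 × 0.920000 = 0.917608
Parallel (U2 and [0.917608]): 1 − (1 − 0.970000)(1 − 0.917608) = 0.997528
Series ([0.997528], U6, and U7): 0.997528 × 0.850000 × 0.840000 = 0.712235
Parallel (U1 and [0.712235]): 1 − (1 − 0.940000)(1 − 0.712235) = 0.9827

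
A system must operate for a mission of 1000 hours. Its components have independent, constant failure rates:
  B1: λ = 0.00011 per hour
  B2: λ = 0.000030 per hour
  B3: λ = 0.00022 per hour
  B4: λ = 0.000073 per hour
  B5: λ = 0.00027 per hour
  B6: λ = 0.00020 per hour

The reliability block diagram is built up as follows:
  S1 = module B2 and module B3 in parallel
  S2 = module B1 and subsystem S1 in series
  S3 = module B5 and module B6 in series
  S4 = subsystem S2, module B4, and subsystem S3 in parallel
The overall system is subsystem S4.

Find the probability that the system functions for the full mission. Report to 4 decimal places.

0.9971

R(B1) = exp(−0.00011 × 1000) = 0.895834
R(B2) = exp(−0.000030 × 1000) = 0.970446
R(B3) = exp(−0.00022 × 1000) = 0.802519
R(B4) = exp(−0.000073 × 1000) = 0.929601
R(B5) = exp(−0.00027 × 1000) = 0.763379
R(B6) = exp(−0.00020 × 1000) = 0.818731
Parallel (B2 and B3): 1 − (1 − 0.970446)(1 − 0.802519) = 0.994164
Series (B1 and [0.994164]): 0.895834 × 0.994164 = 0.890606
Series (B5 and B6): 0.763379 × 0.818731 = 0.625002
Parallel ([0.890606], B4, and [0.625002]): 1 − (1 − 0.890606)(1 − 0.929601)(1 − 0.625002) = 0.9971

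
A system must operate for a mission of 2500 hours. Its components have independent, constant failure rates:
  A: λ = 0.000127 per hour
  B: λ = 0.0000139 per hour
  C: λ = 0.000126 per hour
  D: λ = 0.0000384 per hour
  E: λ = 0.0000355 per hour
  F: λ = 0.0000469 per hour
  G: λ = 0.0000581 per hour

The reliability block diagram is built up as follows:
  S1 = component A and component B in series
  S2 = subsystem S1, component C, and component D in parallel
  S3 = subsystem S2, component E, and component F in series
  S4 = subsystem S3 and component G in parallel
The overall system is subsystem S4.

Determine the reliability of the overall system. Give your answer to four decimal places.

R(A) = exp(−0.000127 × 2500) = 0.727967
R(B) = exp(−0.0000139 × 2500) = 0.965847
R(C) = exp(−0.000126 × 2500) = 0.729789
R(D) = exp(−0.0000384 × 2500) = 0.908464
R(E) = exp(−0.0000355 × 2500) = 0.915074
R(F) = exp(−0.0000469 × 2500) = 0.889363
R(G) = exp(−0.0000581 × 2500) = 0.864806
Series (A and B): 0.727967 × 0.965847 = 0.703105
Parallel ([0.703105], C, and D): 1 − (1 − 0.703105)(1 − 0.729789)(1 − 0.908464) = 0.992657
Series ([0.992657], E, and F): 0.992657 × 0.915074 × 0.889363 = 0.807857
Parallel ([0.807857] and G): 1 − (1 − 0.807857)(1 − 0.864806) = 0.9740

0.9740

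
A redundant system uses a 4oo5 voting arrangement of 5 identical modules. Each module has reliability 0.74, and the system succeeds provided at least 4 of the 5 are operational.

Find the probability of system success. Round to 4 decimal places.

R = Σ_{i=4}^{5} C(5,i) p^i (1−p)^{5−i} with p = 0.74
C(5,4)·0.74^4·0.26^1 = 0.389825
C(5,5)·0.74^5·0.26^0 = 0.221901
Sum = 0.6117

0.6117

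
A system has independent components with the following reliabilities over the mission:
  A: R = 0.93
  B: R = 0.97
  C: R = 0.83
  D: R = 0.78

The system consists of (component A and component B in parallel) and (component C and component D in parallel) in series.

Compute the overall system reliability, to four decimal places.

0.9606

Parallel (A and B): 1 − (1 − 0.930000)(1 − 0.970000) = 0.997900
Parallel (C and D): 1 − (1 − 0.830000)(1 − 0.780000) = 0.962600
Series ([0.997900] and [0.962600]): 0.997900 × 0.962600 = 0.9606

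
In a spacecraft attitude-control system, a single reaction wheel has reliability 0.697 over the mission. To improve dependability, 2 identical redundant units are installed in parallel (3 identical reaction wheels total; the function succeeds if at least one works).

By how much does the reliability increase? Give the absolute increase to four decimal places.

R_before = 0.697
R_after = 1 − (1 − 0.697)^3 = 0.9722
ΔR = 0.9722 − 0.697 = 0.2752

0.2752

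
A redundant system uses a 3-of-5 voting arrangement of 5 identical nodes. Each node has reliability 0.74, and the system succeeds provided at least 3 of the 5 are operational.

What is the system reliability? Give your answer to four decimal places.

R = Σ_{i=3}^{5} C(5,i) p^i (1−p)^{5−i} with p = 0.74
C(5,3)·0.74^3·0.26^2 = 0.273931
C(5,4)·0.74^4·0.26^1 = 0.389825
C(5,5)·0.74^5·0.26^0 = 0.221901
Sum = 0.8857

0.8857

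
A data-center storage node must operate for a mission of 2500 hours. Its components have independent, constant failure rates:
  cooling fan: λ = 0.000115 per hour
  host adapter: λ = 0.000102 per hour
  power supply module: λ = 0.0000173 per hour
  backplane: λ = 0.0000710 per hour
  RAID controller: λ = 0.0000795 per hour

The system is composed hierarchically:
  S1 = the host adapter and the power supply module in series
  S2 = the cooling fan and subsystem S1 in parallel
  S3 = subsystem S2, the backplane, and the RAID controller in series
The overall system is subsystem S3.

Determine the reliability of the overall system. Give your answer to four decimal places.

0.6422

R(cooling fan) = exp(−0.000115 × 2500) = 0.750137
R(host adapter) = exp(−0.000102 × 2500) = 0.774916
R(power supply module) = exp(−0.0000173 × 2500) = 0.957672
R(backplane) = exp(−0.0000710 × 2500) = 0.837361
R(RAID controller) = exp(−0.0000795 × 2500) = 0.819755
Series (host adapter and power supply module): 0.774916 × 0.957672 = 0.742115
Parallel (cooling fan and [0.742115]): 1 − (1 − 0.750137)(1 − 0.742115) = 0.935564
Series ([0.935564], backplane, and RAID controller): 0.935564 × 0.837361 × 0.819755 = 0.6422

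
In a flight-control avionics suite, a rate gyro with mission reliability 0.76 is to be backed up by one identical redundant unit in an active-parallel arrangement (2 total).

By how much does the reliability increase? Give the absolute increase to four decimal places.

0.1824

R_before = 0.76
R_after = 1 − (1 − 0.76)^2 = 0.9424
ΔR = 0.9424 − 0.76 = 0.1824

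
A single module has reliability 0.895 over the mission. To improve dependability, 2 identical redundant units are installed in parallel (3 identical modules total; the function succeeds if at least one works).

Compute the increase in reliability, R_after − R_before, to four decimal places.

0.1038

R_before = 0.895
R_after = 1 − (1 − 0.895)^3 = 0.9988
ΔR = 0.9988 − 0.895 = 0.1038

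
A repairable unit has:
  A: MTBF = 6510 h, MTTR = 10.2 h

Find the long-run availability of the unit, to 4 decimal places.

0.9984

A(A) = MTBF/(MTBF+MTTR) = 6510/(6510+10.2) = 0.9984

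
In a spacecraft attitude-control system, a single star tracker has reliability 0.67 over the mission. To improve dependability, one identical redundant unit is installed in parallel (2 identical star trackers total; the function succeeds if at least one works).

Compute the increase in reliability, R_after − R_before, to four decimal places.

R_before = 0.67
R_after = 1 − (1 − 0.67)^2 = 0.8911
ΔR = 0.8911 − 0.67 = 0.2211

0.2211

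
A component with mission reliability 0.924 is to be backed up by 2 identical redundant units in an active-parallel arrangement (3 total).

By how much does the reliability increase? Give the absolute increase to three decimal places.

0.076

R_before = 0.924
R_after = 1 − (1 − 0.924)^3 = 1.000
ΔR = 1.000 − 0.924 = 0.076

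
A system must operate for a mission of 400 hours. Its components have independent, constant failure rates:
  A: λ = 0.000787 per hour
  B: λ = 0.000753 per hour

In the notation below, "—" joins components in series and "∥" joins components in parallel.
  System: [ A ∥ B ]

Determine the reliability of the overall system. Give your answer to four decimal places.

R(A) = exp(−0.000787 × 400) = 0.729935
R(B) = exp(−0.000753 × 400) = 0.739930
Parallel (A and B): 1 − (1 − 0.729935)(1 − 0.739930) = 0.9298

0.9298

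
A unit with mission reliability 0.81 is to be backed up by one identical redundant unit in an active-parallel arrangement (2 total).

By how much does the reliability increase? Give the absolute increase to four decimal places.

0.1539

R_before = 0.81
R_after = 1 − (1 − 0.81)^2 = 0.9639
ΔR = 0.9639 − 0.81 = 0.1539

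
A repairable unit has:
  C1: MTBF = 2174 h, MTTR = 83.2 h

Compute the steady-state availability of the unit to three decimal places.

A(C1) = MTBF/(MTBF+MTTR) = 2174/(2174+83.2) = 0.963

0.963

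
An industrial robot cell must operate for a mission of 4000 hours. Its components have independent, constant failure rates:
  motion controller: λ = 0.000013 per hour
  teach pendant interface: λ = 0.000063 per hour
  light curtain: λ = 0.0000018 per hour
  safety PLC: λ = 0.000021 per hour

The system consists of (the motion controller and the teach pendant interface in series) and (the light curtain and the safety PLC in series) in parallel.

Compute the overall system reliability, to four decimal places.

0.9772

R(motion controller) = exp(−0.000013 × 4000) = 0.949329
R(teach pendant interface) = exp(−0.000063 × 4000) = 0.777245
R(light curtain) = exp(−0.0000018 × 4000) = 0.992826
R(safety PLC) = exp(−0.000021 × 4000) = 0.919431
Series (motion controller and teach pendant interface): 0.949329 × 0.777245 = 0.737861
Series (light curtain and safety PLC): 0.992826 × 0.919431 = 0.912835
Parallel ([0.737861] and [0.912835]): 1 − (1 − 0.737861)(1 − 0.912835) = 0.9772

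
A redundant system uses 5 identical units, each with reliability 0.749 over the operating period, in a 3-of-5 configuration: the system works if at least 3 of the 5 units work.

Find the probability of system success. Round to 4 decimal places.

0.8954

R = Σ_{i=3}^{5} C(5,i) p^i (1−p)^{5−i} with p = 0.749
C(5,3)·0.749^3·0.251^2 = 0.264724
C(5,4)·0.749^4·0.251^1 = 0.394976
C(5,5)·0.749^5·0.251^0 = 0.235727
Sum = 0.8954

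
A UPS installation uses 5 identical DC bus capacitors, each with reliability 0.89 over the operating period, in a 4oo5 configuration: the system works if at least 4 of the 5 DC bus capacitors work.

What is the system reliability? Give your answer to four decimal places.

0.9035

R = Σ_{i=4}^{5} C(5,i) p^i (1−p)^{5−i} with p = 0.89
C(5,4)·0.89^4·0.11^1 = 0.345082
C(5,5)·0.89^5·0.11^0 = 0.558406
Sum = 0.9035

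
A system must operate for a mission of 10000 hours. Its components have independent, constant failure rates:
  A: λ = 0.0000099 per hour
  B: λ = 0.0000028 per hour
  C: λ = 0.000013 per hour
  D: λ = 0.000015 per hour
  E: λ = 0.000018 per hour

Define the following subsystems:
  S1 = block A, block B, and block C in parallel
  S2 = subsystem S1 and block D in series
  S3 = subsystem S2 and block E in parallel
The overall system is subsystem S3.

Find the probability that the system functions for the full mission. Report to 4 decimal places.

0.9770

R(A) = exp(−0.0000099 × 10000) = 0.905743
R(B) = exp(−0.0000028 × 10000) = 0.972388
R(C) = exp(−0.000013 × 10000) = 0.878095
R(D) = exp(−0.000015 × 10000) = 0.860708
R(E) = exp(−0.000018 × 10000) = 0.835270
Parallel (A, B, and C): 1 − (1 − 0.905743)(1 − 0.972388)(1 − 0.878095) = 0.999683
Series ([0.999683] and D): 0.999683 × 0.860708 = 0.860435
Parallel ([0.860435] and E): 1 − (1 − 0.860435)(1 − 0.835270) = 0.9770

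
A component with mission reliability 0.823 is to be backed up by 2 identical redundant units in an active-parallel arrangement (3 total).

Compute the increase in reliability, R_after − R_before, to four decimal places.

0.1715

R_before = 0.823
R_after = 1 − (1 − 0.823)^3 = 0.9945
ΔR = 0.9945 − 0.823 = 0.1715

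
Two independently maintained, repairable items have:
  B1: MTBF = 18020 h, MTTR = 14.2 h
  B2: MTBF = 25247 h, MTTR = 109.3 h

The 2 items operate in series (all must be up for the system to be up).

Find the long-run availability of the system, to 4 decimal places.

A(B1) = MTBF/(MTBF+MTTR) = 18020/(18020+14.2) = 0.999213
A(B2) = MTBF/(MTBF+MTTR) = 25247/(25247+109.3) = 0.995689
Series availability: 0.999213 × 0.995689 = 0.9949

0.9949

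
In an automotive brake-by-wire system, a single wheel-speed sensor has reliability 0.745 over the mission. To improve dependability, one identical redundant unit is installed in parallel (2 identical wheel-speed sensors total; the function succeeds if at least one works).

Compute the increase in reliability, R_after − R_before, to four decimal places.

R_before = 0.745
R_after = 1 − (1 − 0.745)^2 = 0.9350
ΔR = 0.9350 − 0.745 = 0.1900

0.1900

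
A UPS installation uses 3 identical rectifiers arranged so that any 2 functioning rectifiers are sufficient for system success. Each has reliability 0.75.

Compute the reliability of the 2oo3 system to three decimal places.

0.844

R = Σ_{i=2}^{3} C(3,i) p^i (1−p)^{3−i} with p = 0.75
C(3,2)·0.75^2·0.25^1 = 0.42188
C(3,3)·0.75^3·0.25^0 = 0.42188
Sum = 0.844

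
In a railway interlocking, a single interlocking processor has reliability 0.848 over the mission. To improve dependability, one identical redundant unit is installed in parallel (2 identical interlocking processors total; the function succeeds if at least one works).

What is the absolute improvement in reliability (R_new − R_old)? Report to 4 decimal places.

R_before = 0.848
R_after = 1 − (1 − 0.848)^2 = 0.9769
ΔR = 0.9769 − 0.848 = 0.1289

0.1289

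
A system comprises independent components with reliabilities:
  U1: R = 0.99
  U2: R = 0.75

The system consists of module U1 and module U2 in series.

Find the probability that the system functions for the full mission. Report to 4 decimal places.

Series (U1 and U2): 0.990000 × 0.750000 = 0.7425

0.7425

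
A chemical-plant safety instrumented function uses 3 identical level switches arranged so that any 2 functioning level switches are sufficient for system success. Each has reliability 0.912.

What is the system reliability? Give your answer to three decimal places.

0.978

R = Σ_{i=2}^{3} C(3,i) p^i (1−p)^{3−i} with p = 0.912
C(3,2)·0.912^2·0.088^1 = 0.21958
C(3,3)·0.912^3·0.088^0 = 0.75855
Sum = 0.978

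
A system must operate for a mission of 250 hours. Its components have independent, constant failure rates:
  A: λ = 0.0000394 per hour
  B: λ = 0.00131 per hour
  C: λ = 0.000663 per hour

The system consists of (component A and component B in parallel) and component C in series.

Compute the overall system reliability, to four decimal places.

0.8449

R(A) = exp(−0.0000394 × 250) = 0.990198
R(B) = exp(−0.00131 × 250) = 0.720723
R(C) = exp(−0.000663 × 250) = 0.847258
Parallel (A and B): 1 − (1 − 0.990198)(1 − 0.720723) = 0.997263
Series ([0.997263] and C): 0.997263 × 0.847258 = 0.8449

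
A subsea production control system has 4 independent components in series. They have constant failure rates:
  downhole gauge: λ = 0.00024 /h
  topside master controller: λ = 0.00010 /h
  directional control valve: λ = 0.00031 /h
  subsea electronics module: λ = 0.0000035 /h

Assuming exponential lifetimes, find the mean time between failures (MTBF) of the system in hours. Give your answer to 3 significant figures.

1530

Series of exponential components: λ_sys = Σ λ_i
λ_sys = 0.00024 + 0.00010 + 0.00031 + 0.0000035 = 6.5350e-04 /h
MTBF = 1 / λ_sys = 1530 h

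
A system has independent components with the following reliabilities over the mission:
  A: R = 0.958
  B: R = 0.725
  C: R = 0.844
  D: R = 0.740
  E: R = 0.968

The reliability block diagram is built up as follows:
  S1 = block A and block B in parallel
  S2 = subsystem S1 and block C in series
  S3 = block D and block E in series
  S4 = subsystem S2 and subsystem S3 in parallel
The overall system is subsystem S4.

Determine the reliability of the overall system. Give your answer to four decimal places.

Parallel (A and B): 1 − (1 − 0.958000)(1 − 0.725000) = 0.988450
Series ([0.988450] and C): 0.988450 × 0.844000 = 0.834252
Series (D and E): 0.740000 × 0.968000 = 0.716320
Parallel ([0.834252] and [0.716320]): 1 − (1 − 0.834252)(1 − 0.716320) = 0.9530

0.9530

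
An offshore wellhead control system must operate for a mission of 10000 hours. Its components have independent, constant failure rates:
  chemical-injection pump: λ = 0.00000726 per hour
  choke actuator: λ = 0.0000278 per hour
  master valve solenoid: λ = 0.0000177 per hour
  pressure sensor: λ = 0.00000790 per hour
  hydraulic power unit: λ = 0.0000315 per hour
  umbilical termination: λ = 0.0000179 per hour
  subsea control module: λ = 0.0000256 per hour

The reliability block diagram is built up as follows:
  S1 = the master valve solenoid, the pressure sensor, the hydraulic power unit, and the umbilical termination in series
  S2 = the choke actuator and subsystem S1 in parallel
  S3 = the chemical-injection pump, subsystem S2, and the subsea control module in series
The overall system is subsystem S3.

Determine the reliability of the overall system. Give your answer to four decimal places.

R(chemical-injection pump) = exp(−0.00000726 × 10000) = 0.929973
R(choke actuator) = exp(−0.0000278 × 10000) = 0.757297
R(master valve solenoid) = exp(−0.0000177 × 10000) = 0.837780
R(pressure sensor) = exp(−0.00000790 × 10000) = 0.924040
R(hydraulic power unit) = exp(−0.0000315 × 10000) = 0.729789
R(umbilical termination) = exp(−0.0000179 × 10000) = 0.836106
R(subsea control module) = exp(−0.0000256 × 10000) = 0.774142
Series (master valve solenoid, pressure sensor, hydraulic power unit, and umbilical termination): 0.837780 × 0.924040 × 0.729789 × 0.836106 = 0.472367
Parallel (choke actuator and [0.472367]): 1 − (1 − 0.757297)(1 − 0.472367) = 0.871942
Series (chemical-injection pump, [0.871942], and subsea control module): 0.929973 × 0.871942 × 0.774142 = 0.6277

0.6277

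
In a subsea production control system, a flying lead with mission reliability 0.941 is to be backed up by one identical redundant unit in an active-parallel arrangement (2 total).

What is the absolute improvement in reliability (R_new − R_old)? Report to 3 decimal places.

R_before = 0.941
R_after = 1 − (1 − 0.941)^2 = 0.997
ΔR = 0.997 − 0.941 = 0.056

0.056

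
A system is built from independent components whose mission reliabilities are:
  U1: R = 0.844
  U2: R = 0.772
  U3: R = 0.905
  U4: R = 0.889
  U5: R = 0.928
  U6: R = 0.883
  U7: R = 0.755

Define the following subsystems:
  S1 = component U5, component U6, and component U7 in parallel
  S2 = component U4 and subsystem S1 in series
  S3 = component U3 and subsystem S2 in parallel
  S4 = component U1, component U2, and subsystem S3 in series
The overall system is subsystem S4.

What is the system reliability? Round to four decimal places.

0.6446

Parallel (U5, U6, and U7): 1 − (1 − 0.928000)(1 − 0.883000)(1 − 0.755000) = 0.997936
Series (U4 and [0.997936]): 0.889000 × 0.997936 = 0.887165
Parallel (U3 and [0.887165]): 1 − (1 − 0.905000)(1 − 0.887165) = 0.989281
Series (U1, U2, and [0.989281]): 0.844000 × 0.772000 × 0.989281 = 0.6446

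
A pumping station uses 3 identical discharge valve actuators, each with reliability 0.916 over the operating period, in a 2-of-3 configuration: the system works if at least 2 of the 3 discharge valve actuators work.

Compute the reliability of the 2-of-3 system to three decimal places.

R = Σ_{i=2}^{3} C(3,i) p^i (1−p)^{3−i} with p = 0.916
C(3,2)·0.916^2·0.084^1 = 0.21144
C(3,3)·0.916^3·0.084^0 = 0.76858
Sum = 0.980

0.980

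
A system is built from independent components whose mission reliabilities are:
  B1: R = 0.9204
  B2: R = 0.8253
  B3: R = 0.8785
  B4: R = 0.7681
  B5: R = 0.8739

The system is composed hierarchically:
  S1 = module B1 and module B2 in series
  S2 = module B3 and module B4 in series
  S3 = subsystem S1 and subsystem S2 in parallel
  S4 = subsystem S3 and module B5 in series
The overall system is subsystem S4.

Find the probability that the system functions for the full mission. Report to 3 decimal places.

0.806

Series (B1 and B2): 0.92040 × 0.82530 = 0.75961
Series (B3 and B4): 0.87850 × 0.76810 = 0.67478
Parallel ([0.75961] and [0.67478]): 1 − (1 − 0.75961)(1 − 0.67478) = 0.92182
Series ([0.92182] and B5): 0.92182 × 0.87390 = 0.806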